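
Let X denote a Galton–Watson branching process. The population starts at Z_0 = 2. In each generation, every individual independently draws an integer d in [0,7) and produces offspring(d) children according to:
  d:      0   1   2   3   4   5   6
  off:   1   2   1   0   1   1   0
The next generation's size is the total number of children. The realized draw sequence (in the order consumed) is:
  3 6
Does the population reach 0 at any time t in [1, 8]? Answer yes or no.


yes

gen 0: Z_0=2, draws=[3, 6], offspring=[0, 0], Z_1=0
gen 1: Z_1=0, draws=[], offspring=[], Z_2=0
gen 2: Z_2=0, draws=[], offspring=[], Z_3=0
gen 3: Z_3=0, draws=[], offspring=[], Z_4=0
gen 4: Z_4=0, draws=[], offspring=[], Z_5=0
gen 5: Z_5=0, draws=[], offspring=[], Z_6=0
gen 6: Z_6=0, draws=[], offspring=[], Z_7=0
gen 7: Z_7=0, draws=[], offspring=[], Z_8=0


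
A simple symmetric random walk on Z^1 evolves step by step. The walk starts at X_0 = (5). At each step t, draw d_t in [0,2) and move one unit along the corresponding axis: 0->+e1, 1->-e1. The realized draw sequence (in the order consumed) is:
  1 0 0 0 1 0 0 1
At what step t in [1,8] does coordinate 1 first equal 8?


7

t=0: X=(5), d=1 → -e1, X_1=(4)
t=1: X=(4), d=0 → +e1, X_2=(5)
t=2: X=(5), d=0 → +e1, X_3=(6)
t=3: X=(6), d=0 → +e1, X_4=(7)
t=4: X=(7), d=1 → -e1, X_5=(6)
t=5: X=(6), d=0 → +e1, X_6=(7)
t=6: X=(7), d=0 → +e1, X_7=(8)
t=7: X=(8), d=1 → -e1, X_8=(7)


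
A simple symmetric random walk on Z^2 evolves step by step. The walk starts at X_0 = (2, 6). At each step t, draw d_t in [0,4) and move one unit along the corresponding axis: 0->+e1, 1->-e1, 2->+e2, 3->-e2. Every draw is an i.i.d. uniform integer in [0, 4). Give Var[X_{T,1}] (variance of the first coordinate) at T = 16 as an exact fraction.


Outcome values over d=0..3: [1, -1, 0, 0]
Σy = 0, Σy² = 2, M = 4
μ = 0/4 = 0,  σ² = 2/4 − (0)² = 1/2
Independent increments: Var[X_16] = 16·σ² = 16·(1/2) = 8

8


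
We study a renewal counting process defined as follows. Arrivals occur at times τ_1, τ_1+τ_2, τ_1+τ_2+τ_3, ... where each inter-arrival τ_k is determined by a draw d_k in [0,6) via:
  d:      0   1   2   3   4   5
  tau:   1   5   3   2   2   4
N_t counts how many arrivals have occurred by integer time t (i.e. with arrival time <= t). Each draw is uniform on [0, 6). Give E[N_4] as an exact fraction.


Inter-arrival values over d=0..5: [1, 5, 3, 2, 2, 4]
Each d has probability 1/6, so the pmf of τ is: f(1) = 1/6, f(2) = 1/3, f(3) = 1/6, f(4) = 1/6, f(5) = 1/6
Renewal equation for m(n) = E[N_n]: condition on τ_1 = k (if k <= n, one arrival plus a fresh copy on the remaining n−k steps): m(n) = F(n) + Σ_{k<=n} f(k)·m(n−k), where F(n) = P(τ <= n) and m(0) = 0
m(1) = F(1) = 1/6
m(2) = F(2) + f(1)·m(1) = 1/2 + 1/6·1/6 = 19/36
m(3) = F(3) + f(1)·m(2) + f(2)·m(1) = 2/3 + 1/6·19/36 + 1/3·1/6 = 175/216
m(4) = F(4) + f(1)·m(3) + f(2)·m(2) + f(3)·m(1) = 5/6 + 1/6·175/216 + 1/3·19/36 + 1/6·1/6 = 1519/1296
E[N_4] = m(4) = 1519/1296

1519/1296


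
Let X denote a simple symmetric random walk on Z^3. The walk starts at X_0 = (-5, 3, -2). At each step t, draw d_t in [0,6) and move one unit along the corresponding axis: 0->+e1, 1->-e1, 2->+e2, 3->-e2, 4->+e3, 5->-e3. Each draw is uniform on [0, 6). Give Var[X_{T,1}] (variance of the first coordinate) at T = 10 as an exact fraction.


Outcome values over d=0..5: [1, -1, 0, 0, 0, 0]
Σy = 0, Σy² = 2, M = 6
μ = 0/6 = 0,  σ² = 2/6 − (0)² = 1/3
Independent increments: Var[X_10] = 10·σ² = 10·(1/3) = 10/3

10/3


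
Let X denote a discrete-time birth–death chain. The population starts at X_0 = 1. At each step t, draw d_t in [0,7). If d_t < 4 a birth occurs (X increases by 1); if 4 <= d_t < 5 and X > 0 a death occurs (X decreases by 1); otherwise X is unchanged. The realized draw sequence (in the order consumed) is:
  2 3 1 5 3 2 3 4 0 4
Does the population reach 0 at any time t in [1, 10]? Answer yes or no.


t=0: X=1, d=2 → birth, X_1=2
t=1: X=2, d=3 → birth, X_2=3
t=2: X=3, d=1 → birth, X_3=4
t=3: X=4, d=5 → hold, X_4=4
t=4: X=4, d=3 → birth, X_5=5
t=5: X=5, d=2 → birth, X_6=6
t=6: X=6, d=3 → birth, X_7=7
t=7: X=7, d=4 → death, X_8=6
t=8: X=6, d=0 → birth, X_9=7
t=9: X=7, d=4 → death, X_10=6

no


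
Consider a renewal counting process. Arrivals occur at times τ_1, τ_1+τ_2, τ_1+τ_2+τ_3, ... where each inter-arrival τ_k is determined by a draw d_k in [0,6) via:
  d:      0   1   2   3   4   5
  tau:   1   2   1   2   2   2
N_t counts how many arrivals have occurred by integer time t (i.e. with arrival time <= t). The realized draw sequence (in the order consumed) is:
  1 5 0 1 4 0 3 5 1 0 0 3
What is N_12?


7

draw d_1=1: τ_1=2, arrival time A_1=2
draw d_2=5: τ_2=2, arrival time A_2=4
draw d_3=0: τ_3=1, arrival time A_3=5
draw d_4=1: τ_4=2, arrival time A_4=7
draw d_5=4: τ_5=2, arrival time A_5=9
draw d_6=0: τ_6=1, arrival time A_6=10
draw d_7=3: τ_7=2, arrival time A_7=12
draw d_8=5: τ_8=2, arrival time A_8=14
draw d_9=1: τ_9=2, arrival time A_9=16
draw d_10=0: τ_10=1, arrival time A_10=17
draw d_11=0: τ_11=1, arrival time A_11=18
draw d_12=3: τ_12=2, arrival time A_12=20
N_t over t=0..12: 0:0 1:0 2:1 3:1 4:2 5:3 6:3 7:4 8:4 9:5 10:6 11:6 12:7


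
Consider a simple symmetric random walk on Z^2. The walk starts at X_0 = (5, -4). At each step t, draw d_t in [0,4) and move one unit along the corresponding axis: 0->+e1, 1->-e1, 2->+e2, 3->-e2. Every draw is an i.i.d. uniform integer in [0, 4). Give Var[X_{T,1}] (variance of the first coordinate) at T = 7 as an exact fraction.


7/2

Outcome values over d=0..3: [1, -1, 0, 0]
Σy = 0, Σy² = 2, M = 4
μ = 0/4 = 0,  σ² = 2/4 − (0)² = 1/2
Independent increments: Var[X_7] = 7·σ² = 7·(1/2) = 7/2


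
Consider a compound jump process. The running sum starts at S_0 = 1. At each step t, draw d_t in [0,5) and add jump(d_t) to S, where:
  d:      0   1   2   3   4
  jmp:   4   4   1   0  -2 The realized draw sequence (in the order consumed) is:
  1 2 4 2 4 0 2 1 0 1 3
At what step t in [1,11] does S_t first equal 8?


7

t=0: S=1, d=1, jump=4, S_1=5
t=1: S=5, d=2, jump=1, S_2=6
t=2: S=6, d=4, jump=-2, S_3=4
t=3: S=4, d=2, jump=1, S_4=5
t=4: S=5, d=4, jump=-2, S_5=3
t=5: S=3, d=0, jump=4, S_6=7
t=6: S=7, d=2, jump=1, S_7=8
t=7: S=8, d=1, jump=4, S_8=12
t=8: S=12, d=0, jump=4, S_9=16
t=9: S=16, d=1, jump=4, S_10=20
t=10: S=20, d=3, jump=0, S_11=20


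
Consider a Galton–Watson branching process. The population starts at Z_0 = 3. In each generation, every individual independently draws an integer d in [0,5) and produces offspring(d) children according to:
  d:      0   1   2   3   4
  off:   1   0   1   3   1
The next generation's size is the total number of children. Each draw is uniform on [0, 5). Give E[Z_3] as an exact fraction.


648/125

Outcome values over d=0..4: [1, 0, 1, 3, 1]
Σy = 6, Σy² = 12, M = 5
μ = 6/5 = 6/5,  σ² = 12/5 − (6/5)² = 24/25
E[Z_0] = 3
E[Z_1] = 6/5·E[Z_0] = 18/5
E[Z_2] = 6/5·E[Z_1] = 108/25
E[Z_3] = 6/5·E[Z_2] = 648/125


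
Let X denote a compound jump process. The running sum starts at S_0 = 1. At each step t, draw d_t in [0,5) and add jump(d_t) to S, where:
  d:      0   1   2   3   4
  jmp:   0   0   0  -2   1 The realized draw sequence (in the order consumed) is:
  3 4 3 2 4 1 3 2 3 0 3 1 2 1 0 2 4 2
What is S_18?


t=0: S=1, d=3, jump=-2, S_1=-1
t=1: S=-1, d=4, jump=1, S_2=0
t=2: S=0, d=3, jump=-2, S_3=-2
t=3: S=-2, d=2, jump=0, S_4=-2
t=4: S=-2, d=4, jump=1, S_5=-1
t=5: S=-1, d=1, jump=0, S_6=-1
t=6: S=-1, d=3, jump=-2, S_7=-3
t=7: S=-3, d=2, jump=0, S_8=-3
t=8: S=-3, d=3, jump=-2, S_9=-5
t=9: S=-5, d=0, jump=0, S_10=-5
t=10: S=-5, d=3, jump=-2, S_11=-7
t=11: S=-7, d=1, jump=0, S_12=-7
t=12: S=-7, d=2, jump=0, S_13=-7
t=13: S=-7, d=1, jump=0, S_14=-7
t=14: S=-7, d=0, jump=0, S_15=-7
t=15: S=-7, d=2, jump=0, S_16=-7
t=16: S=-7, d=4, jump=1, S_17=-6
t=17: S=-6, d=2, jump=0, S_18=-6

-6


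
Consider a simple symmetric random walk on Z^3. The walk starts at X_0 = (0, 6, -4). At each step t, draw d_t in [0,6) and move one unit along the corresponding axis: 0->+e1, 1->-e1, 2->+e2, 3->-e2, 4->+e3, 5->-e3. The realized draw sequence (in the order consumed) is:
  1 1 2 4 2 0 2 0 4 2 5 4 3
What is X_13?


t=0: X=(0, 6, -4), d=1 → -e1, X_1=(-1, 6, -4)
t=1: X=(-1, 6, -4), d=1 → -e1, X_2=(-2, 6, -4)
t=2: X=(-2, 6, -4), d=2 → +e2, X_3=(-2, 7, -4)
t=3: X=(-2, 7, -4), d=4 → +e3, X_4=(-2, 7, -3)
t=4: X=(-2, 7, -3), d=2 → +e2, X_5=(-2, 8, -3)
t=5: X=(-2, 8, -3), d=0 → +e1, X_6=(-1, 8, -3)
t=6: X=(-1, 8, -3), d=2 → +e2, X_7=(-1, 9, -3)
t=7: X=(-1, 9, -3), d=0 → +e1, X_8=(0, 9, -3)
t=8: X=(0, 9, -3), d=4 → +e3, X_9=(0, 9, -2)
t=9: X=(0, 9, -2), d=2 → +e2, X_10=(0, 10, -2)
t=10: X=(0, 10, -2), d=5 → -e3, X_11=(0, 10, -3)
t=11: X=(0, 10, -3), d=4 → +e3, X_12=(0, 10, -2)
t=12: X=(0, 10, -2), d=3 → -e2, X_13=(0, 9, -2)

(0, 9, -2)


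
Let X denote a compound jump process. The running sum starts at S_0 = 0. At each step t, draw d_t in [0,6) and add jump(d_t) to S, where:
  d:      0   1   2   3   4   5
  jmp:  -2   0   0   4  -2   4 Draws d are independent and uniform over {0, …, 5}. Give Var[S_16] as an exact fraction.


Outcome values over d=0..5: [-2, 0, 0, 4, -2, 4]
Σy = 4, Σy² = 40, M = 6
μ = 4/6 = 2/3,  σ² = 40/6 − (2/3)² = 56/9
Independent increments: Var[S_16] = 16·σ² = 16·(56/9) = 896/9

896/9


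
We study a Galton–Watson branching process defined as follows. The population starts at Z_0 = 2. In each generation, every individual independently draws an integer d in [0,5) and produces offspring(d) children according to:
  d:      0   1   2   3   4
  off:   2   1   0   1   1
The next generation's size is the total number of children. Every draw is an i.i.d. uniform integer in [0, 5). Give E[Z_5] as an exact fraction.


2

Outcome values over d=0..4: [2, 1, 0, 1, 1]
Σy = 5, Σy² = 7, M = 5
μ = 5/5 = 1,  σ² = 7/5 − (1)² = 2/5
E[Z_0] = 2
E[Z_1] = 1·E[Z_0] = 2
E[Z_2] = 1·E[Z_1] = 2
E[Z_3] = 1·E[Z_2] = 2
E[Z_4] = 1·E[Z_3] = 2
E[Z_5] = 1·E[Z_4] = 2


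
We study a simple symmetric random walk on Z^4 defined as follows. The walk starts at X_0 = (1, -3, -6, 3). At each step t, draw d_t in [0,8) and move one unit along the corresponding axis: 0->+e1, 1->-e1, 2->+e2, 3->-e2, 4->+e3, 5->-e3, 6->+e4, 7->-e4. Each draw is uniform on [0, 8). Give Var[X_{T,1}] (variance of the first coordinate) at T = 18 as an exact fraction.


Outcome values over d=0..7: [1, -1, 0, 0, 0, 0, 0, 0]
Σy = 0, Σy² = 2, M = 8
μ = 0/8 = 0,  σ² = 2/8 − (0)² = 1/4
Independent increments: Var[X_18] = 18·σ² = 18·(1/4) = 9/2

9/2


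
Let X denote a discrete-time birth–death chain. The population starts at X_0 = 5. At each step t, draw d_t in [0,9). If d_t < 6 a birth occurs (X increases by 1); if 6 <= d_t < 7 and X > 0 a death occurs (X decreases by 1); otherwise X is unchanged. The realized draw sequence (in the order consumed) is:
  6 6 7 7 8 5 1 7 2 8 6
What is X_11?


5

t=0: X=5, d=6 → death, X_1=4
t=1: X=4, d=6 → death, X_2=3
t=2: X=3, d=7 → hold, X_3=3
t=3: X=3, d=7 → hold, X_4=3
t=4: X=3, d=8 → hold, X_5=3
t=5: X=3, d=5 → birth, X_6=4
t=6: X=4, d=1 → birth, X_7=5
t=7: X=5, d=7 → hold, X_8=5
t=8: X=5, d=2 → birth, X_9=6
t=9: X=6, d=8 → hold, X_10=6
t=10: X=6, d=6 → death, X_11=5


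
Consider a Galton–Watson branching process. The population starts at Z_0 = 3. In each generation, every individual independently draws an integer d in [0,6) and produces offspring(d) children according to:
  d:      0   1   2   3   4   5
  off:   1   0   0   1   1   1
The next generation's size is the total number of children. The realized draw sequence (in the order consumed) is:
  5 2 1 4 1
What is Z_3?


0

gen 0: Z_0=3, draws=[5, 2, 1], offspring=[1, 0, 0], Z_1=1
gen 1: Z_1=1, draws=[4], offspring=[1], Z_2=1
gen 2: Z_2=1, draws=[1], offspring=[0], Z_3=0


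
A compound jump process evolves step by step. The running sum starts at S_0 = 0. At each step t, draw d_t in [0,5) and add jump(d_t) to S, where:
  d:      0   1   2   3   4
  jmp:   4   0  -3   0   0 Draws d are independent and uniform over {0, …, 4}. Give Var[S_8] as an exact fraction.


Outcome values over d=0..4: [4, 0, -3, 0, 0]
Σy = 1, Σy² = 25, M = 5
μ = 1/5 = 1/5,  σ² = 25/5 − (1/5)² = 124/25
Independent increments: Var[S_8] = 8·σ² = 8·(124/25) = 992/25

992/25


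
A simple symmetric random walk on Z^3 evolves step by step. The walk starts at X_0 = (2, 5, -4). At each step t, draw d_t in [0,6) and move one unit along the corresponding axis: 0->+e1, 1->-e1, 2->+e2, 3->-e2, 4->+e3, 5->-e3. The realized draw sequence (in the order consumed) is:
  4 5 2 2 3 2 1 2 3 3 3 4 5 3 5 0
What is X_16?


t=0: X=(2, 5, -4), d=4 → +e3, X_1=(2, 5, -3)
t=1: X=(2, 5, -3), d=5 → -e3, X_2=(2, 5, -4)
t=2: X=(2, 5, -4), d=2 → +e2, X_3=(2, 6, -4)
t=3: X=(2, 6, -4), d=2 → +e2, X_4=(2, 7, -4)
t=4: X=(2, 7, -4), d=3 → -e2, X_5=(2, 6, -4)
t=5: X=(2, 6, -4), d=2 → +e2, X_6=(2, 7, -4)
t=6: X=(2, 7, -4), d=1 → -e1, X_7=(1, 7, -4)
t=7: X=(1, 7, -4), d=2 → +e2, X_8=(1, 8, -4)
t=8: X=(1, 8, -4), d=3 → -e2, X_9=(1, 7, -4)
t=9: X=(1, 7, -4), d=3 → -e2, X_10=(1, 6, -4)
t=10: X=(1, 6, -4), d=3 → -e2, X_11=(1, 5, -4)
t=11: X=(1, 5, -4), d=4 → +e3, X_12=(1, 5, -3)
t=12: X=(1, 5, -3), d=5 → -e3, X_13=(1, 5, -4)
t=13: X=(1, 5, -4), d=3 → -e2, X_14=(1, 4, -4)
t=14: X=(1, 4, -4), d=5 → -e3, X_15=(1, 4, -5)
t=15: X=(1, 4, -5), d=0 → +e1, X_16=(2, 4, -5)

(2, 4, -5)


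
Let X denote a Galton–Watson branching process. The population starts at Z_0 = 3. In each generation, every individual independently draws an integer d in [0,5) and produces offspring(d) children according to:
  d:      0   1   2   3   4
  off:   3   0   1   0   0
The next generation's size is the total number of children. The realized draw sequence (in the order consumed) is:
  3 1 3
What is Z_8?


gen 0: Z_0=3, draws=[3, 1, 3], offspring=[0, 0, 0], Z_1=0
gen 1: Z_1=0, draws=[], offspring=[], Z_2=0
gen 2: Z_2=0, draws=[], offspring=[], Z_3=0
gen 3: Z_3=0, draws=[], offspring=[], Z_4=0
gen 4: Z_4=0, draws=[], offspring=[], Z_5=0
gen 5: Z_5=0, draws=[], offspring=[], Z_6=0
gen 6: Z_6=0, draws=[], offspring=[], Z_7=0
gen 7: Z_7=0, draws=[], offspring=[], Z_8=0

0


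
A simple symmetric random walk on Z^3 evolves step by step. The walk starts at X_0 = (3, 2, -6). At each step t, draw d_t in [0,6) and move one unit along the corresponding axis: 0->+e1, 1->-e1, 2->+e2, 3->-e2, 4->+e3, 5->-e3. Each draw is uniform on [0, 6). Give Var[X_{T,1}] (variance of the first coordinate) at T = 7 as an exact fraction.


7/3

Outcome values over d=0..5: [1, -1, 0, 0, 0, 0]
Σy = 0, Σy² = 2, M = 6
μ = 0/6 = 0,  σ² = 2/6 − (0)² = 1/3
Independent increments: Var[X_7] = 7·σ² = 7·(1/3) = 7/3


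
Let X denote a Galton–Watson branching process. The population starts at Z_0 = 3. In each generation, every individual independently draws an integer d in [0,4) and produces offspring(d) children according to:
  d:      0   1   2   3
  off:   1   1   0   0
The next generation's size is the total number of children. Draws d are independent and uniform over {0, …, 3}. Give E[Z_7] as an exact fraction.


Outcome values over d=0..3: [1, 1, 0, 0]
Σy = 2, Σy² = 2, M = 4
μ = 2/4 = 1/2,  σ² = 2/4 − (1/2)² = 1/4
E[Z_0] = 3
E[Z_1] = 1/2·E[Z_0] = 3/2
E[Z_2] = 1/2·E[Z_1] = 3/4
E[Z_3] = 1/2·E[Z_2] = 3/8
E[Z_4] = 1/2·E[Z_3] = 3/16
E[Z_5] = 1/2·E[Z_4] = 3/32
E[Z_6] = 1/2·E[Z_5] = 3/64
E[Z_7] = 1/2·E[Z_6] = 3/128

3/128


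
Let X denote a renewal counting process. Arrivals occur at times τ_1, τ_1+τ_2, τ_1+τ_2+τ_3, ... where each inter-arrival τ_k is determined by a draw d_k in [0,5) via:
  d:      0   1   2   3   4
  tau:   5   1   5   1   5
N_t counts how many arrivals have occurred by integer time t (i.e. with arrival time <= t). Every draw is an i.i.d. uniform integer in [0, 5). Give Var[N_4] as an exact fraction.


373914/390625

Inter-arrival values over d=0..4: [5, 1, 5, 1, 5]
Each d has probability 1/5, so the pmf of τ is: f(1) = 2/5, f(5) = 3/5
Let p_n(j) = P(N_n = j), with p_0 = [1]. Condition on τ_1: p_n(0) = P(τ > n), and for j >= 1, p_n(j) = Σ_{k<=n} f(k)·p_{n−k}(j−1)
p_1 = [3/5, 2/5]  (j = 0..1)
p_2 = [3/5, 6/25, 4/25]  (j = 0..2)
p_3 = [3/5, 6/25, 12/125, 8/125]  (j = 0..3)
p_4 = [3/5, 6/25, 12/125, 24/625, 16/625]  (j = 0..4)
E[N_4] = Σ j·p_4(j) = 406/625;  E[N_4²] = Σ j²·p_4(j) = 862/625
Var[N_4] = 862/625 − (406/625)² = 373914/390625


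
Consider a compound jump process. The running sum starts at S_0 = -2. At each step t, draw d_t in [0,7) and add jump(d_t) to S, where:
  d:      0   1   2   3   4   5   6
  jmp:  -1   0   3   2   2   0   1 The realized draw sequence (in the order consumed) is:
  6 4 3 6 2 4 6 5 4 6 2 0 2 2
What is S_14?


21

t=0: S=-2, d=6, jump=1, S_1=-1
t=1: S=-1, d=4, jump=2, S_2=1
t=2: S=1, d=3, jump=2, S_3=3
t=3: S=3, d=6, jump=1, S_4=4
t=4: S=4, d=2, jump=3, S_5=7
t=5: S=7, d=4, jump=2, S_6=9
t=6: S=9, d=6, jump=1, S_7=10
t=7: S=10, d=5, jump=0, S_8=10
t=8: S=10, d=4, jump=2, S_9=12
t=9: S=12, d=6, jump=1, S_10=13
t=10: S=13, d=2, jump=3, S_11=16
t=11: S=16, d=0, jump=-1, S_12=15
t=12: S=15, d=2, jump=3, S_13=18
t=13: S=18, d=2, jump=3, S_14=21


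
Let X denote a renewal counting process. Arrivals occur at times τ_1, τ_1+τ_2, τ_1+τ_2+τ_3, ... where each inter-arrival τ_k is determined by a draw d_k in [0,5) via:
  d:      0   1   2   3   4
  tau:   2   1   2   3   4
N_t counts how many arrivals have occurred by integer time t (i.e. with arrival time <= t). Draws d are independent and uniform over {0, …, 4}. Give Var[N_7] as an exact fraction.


4108210344/6103515625

Inter-arrival values over d=0..4: [2, 1, 2, 3, 4]
Each d has probability 1/5, so the pmf of τ is: f(1) = 1/5, f(2) = 2/5, f(3) = 1/5, f(4) = 1/5
Let p_n(j) = P(N_n = j), with p_0 = [1]. Condition on τ_1: p_n(0) = P(τ > n), and for j >= 1, p_n(j) = Σ_{k<=n} f(k)·p_{n−k}(j−1)
p_1 = [4/5, 1/5]  (j = 0..1)
p_2 = [2/5, 14/25, 1/25]  (j = 0..2)
p_3 = [1/5, 3/5, 24/125, 1/125]  (j = 0..3)
p_4 = [0, 14/25, 48/125, 34/625, 1/625]  (j = 0..4)
p_5 = [0, 8/25, 63/125, 101/625, 44/3125, 1/3125]  (j = 0..5)
p_6 = [0, 3/25, 13/25, 188/625, 174/3125, 54/15625, 1/15625]  (j = 0..6)
p_7 = [0, 1/25, 48/125, 263/625, 429/3125, 267/15625, 64/78125, 1/78125]  (j = 0..7)
E[N_7] = Σ j·p_7(j) = 211716/78125;  E[N_7²] = Σ j²·p_7(j) = 626328/78125
Var[N_7] = 626328/78125 − (211716/78125)² = 4108210344/6103515625


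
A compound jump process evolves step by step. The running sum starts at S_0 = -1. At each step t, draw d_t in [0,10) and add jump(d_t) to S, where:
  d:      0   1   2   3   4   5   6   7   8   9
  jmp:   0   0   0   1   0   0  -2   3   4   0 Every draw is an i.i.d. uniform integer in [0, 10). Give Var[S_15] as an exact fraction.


Outcome values over d=0..9: [0, 0, 0, 1, 0, 0, -2, 3, 4, 0]
Σy = 6, Σy² = 30, M = 10
μ = 6/10 = 3/5,  σ² = 30/10 − (3/5)² = 66/25
Independent increments: Var[S_15] = 15·σ² = 15·(66/25) = 198/5

198/5


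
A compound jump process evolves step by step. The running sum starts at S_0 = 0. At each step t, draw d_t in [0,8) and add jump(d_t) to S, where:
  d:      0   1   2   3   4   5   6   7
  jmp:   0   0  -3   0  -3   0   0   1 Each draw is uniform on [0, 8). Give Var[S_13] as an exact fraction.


1651/64

Outcome values over d=0..7: [0, 0, -3, 0, -3, 0, 0, 1]
Σy = -5, Σy² = 19, M = 8
μ = -5/8 = -5/8,  σ² = 19/8 − (-5/8)² = 127/64
Independent increments: Var[S_13] = 13·σ² = 13·(127/64) = 1651/64


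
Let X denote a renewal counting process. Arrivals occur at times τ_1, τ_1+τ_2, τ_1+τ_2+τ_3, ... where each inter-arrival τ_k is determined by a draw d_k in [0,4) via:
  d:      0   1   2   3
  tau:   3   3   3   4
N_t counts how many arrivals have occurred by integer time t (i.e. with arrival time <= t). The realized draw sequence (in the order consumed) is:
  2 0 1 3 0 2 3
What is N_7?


2

draw d_1=2: τ_1=3, arrival time A_1=3
draw d_2=0: τ_2=3, arrival time A_2=6
draw d_3=1: τ_3=3, arrival time A_3=9
draw d_4=3: τ_4=4, arrival time A_4=13
draw d_5=0: τ_5=3, arrival time A_5=16
draw d_6=2: τ_6=3, arrival time A_6=19
draw d_7=3: τ_7=4, arrival time A_7=23
N_t over t=0..7: 0:0 1:0 2:0 3:1 4:1 5:1 6:2 7:2


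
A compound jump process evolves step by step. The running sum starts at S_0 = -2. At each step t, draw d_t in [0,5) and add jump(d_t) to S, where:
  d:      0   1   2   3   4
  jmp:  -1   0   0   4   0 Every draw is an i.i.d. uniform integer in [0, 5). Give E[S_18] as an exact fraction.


Outcome values over d=0..4: [-1, 0, 0, 4, 0]
Σy = 3, Σy² = 17, M = 5
μ = 3/5 = 3/5,  σ² = 17/5 − (3/5)² = 76/25
E[S_18] = -2 + 18·(3/5) = 44/5

44/5


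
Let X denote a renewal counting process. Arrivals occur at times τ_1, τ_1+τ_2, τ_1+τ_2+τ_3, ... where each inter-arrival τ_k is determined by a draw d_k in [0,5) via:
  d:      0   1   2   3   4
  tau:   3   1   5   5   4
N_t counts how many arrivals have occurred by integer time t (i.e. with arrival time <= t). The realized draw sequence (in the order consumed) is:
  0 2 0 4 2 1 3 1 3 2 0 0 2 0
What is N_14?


draw d_1=0: τ_1=3, arrival time A_1=3
draw d_2=2: τ_2=5, arrival time A_2=8
draw d_3=0: τ_3=3, arrival time A_3=11
draw d_4=4: τ_4=4, arrival time A_4=15
draw d_5=2: τ_5=5, arrival time A_5=20
draw d_6=1: τ_6=1, arrival time A_6=21
draw d_7=3: τ_7=5, arrival time A_7=26
draw d_8=1: τ_8=1, arrival time A_8=27
draw d_9=3: τ_9=5, arrival time A_9=32
draw d_10=2: τ_10=5, arrival time A_10=37
draw d_11=0: τ_11=3, arrival time A_11=40
draw d_12=0: τ_12=3, arrival time A_12=43
draw d_13=2: τ_13=5, arrival time A_13=48
draw d_14=0: τ_14=3, arrival time A_14=51
N_t over t=0..14: 0:0 1:0 2:0 3:1 4:1 5:1 6:1 7:1 8:2 9:2 10:2 11:3 12:3 13:3 14:3

3


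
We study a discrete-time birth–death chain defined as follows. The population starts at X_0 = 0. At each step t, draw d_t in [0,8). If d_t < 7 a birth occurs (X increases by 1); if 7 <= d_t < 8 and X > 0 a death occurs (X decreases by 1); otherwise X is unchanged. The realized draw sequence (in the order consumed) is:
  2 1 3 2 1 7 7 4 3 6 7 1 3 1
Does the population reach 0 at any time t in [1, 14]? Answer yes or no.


no

t=0: X=0, d=2 → birth, X_1=1
t=1: X=1, d=1 → birth, X_2=2
t=2: X=2, d=3 → birth, X_3=3
t=3: X=3, d=2 → birth, X_4=4
t=4: X=4, d=1 → birth, X_5=5
t=5: X=5, d=7 → death, X_6=4
t=6: X=4, d=7 → death, X_7=3
t=7: X=3, d=4 → birth, X_8=4
t=8: X=4, d=3 → birth, X_9=5
t=9: X=5, d=6 → birth, X_10=6
t=10: X=6, d=7 → death, X_11=5
t=11: X=5, d=1 → birth, X_12=6
t=12: X=6, d=3 → birth, X_13=7
t=13: X=7, d=1 → birth, X_14=8


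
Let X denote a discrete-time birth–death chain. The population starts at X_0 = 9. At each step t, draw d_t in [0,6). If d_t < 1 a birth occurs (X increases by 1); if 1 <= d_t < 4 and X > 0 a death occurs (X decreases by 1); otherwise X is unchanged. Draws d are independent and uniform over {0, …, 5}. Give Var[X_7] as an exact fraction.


35/9

X can drop by at most 1 per step and X_0 = 9 > T = 7, so X_t >= 9 − t >= 2 > 0 for every t <= 7: the floor at 0 (the 'and X > 0' condition) never binds. Hence X_7 = X_0 + Σ_{t<7} Y_t with i.i.d. increments Y_t = y(d_t) ∈ {+1, −1, 0}.
Outcome values over d=0..5: [1, -1, -1, -1, 0, 0]
Σy = -2, Σy² = 4, M = 6
μ = -2/6 = -1/3,  σ² = 4/6 − (-1/3)² = 5/9
Independent increments: Var[X_7] = 7·σ² = 7·(5/9) = 35/9


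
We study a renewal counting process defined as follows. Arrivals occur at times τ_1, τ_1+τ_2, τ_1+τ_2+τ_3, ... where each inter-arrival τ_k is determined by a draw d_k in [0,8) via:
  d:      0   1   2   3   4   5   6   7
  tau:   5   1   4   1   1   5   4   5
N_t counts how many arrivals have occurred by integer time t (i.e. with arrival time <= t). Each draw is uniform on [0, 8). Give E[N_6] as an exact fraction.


Inter-arrival values over d=0..7: [5, 1, 4, 1, 1, 5, 4, 5]
Each d has probability 1/8, so the pmf of τ is: f(1) = 3/8, f(4) = 1/4, f(5) = 3/8
Renewal equation for m(n) = E[N_n]: condition on τ_1 = k (if k <= n, one arrival plus a fresh copy on the remaining n−k steps): m(n) = F(n) + Σ_{k<=n} f(k)·m(n−k), where F(n) = P(τ <= n) and m(0) = 0
m(1) = F(1) = 3/8
m(2) = F(2) + f(1)·m(1) = 3/8 + 3/8·3/8 = 33/64
m(3) = F(3) + f(1)·m(2) = 3/8 + 3/8·33/64 = 291/512
m(4) = F(4) + f(1)·m(3) = 5/8 + 3/8·291/512 = 3433/4096
m(5) = F(5) + f(1)·m(4) + f(4)·m(1) = 1 + 3/8·3433/4096 + 1/4·3/8 = 46139/32768
m(6) = F(6) + f(1)·m(5) + f(4)·m(2) + f(5)·m(1) = 1 + 3/8·46139/32768 + 1/4·33/64 + 3/8·3/8 = 471217/262144
E[N_6] = m(6) = 471217/262144

471217/262144


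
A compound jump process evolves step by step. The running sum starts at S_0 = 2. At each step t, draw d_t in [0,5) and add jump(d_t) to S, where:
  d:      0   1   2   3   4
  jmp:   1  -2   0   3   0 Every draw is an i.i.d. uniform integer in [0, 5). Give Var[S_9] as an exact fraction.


Outcome values over d=0..4: [1, -2, 0, 3, 0]
Σy = 2, Σy² = 14, M = 5
μ = 2/5 = 2/5,  σ² = 14/5 − (2/5)² = 66/25
Independent increments: Var[S_9] = 9·σ² = 9·(66/25) = 594/25

594/25


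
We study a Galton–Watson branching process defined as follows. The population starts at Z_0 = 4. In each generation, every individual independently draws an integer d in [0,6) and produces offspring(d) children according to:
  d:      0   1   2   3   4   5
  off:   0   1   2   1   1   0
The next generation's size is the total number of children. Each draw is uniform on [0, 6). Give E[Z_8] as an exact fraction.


Outcome values over d=0..5: [0, 1, 2, 1, 1, 0]
Σy = 5, Σy² = 7, M = 6
μ = 5/6 = 5/6,  σ² = 7/6 − (5/6)² = 17/36
E[Z_0] = 4
E[Z_1] = 5/6·E[Z_0] = 10/3
E[Z_2] = 5/6·E[Z_1] = 25/9
E[Z_3] = 5/6·E[Z_2] = 125/54
E[Z_4] = 5/6·E[Z_3] = 625/324
E[Z_5] = 5/6·E[Z_4] = 3125/1944
E[Z_6] = 5/6·E[Z_5] = 15625/11664
E[Z_7] = 5/6·E[Z_6] = 78125/69984
E[Z_8] = 5/6·E[Z_7] = 390625/419904

390625/419904


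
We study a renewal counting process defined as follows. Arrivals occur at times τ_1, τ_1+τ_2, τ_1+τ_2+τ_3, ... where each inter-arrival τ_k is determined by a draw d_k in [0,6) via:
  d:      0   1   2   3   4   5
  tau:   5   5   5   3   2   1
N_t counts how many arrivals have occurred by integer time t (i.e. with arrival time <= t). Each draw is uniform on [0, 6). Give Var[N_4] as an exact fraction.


1053887/1679616

Inter-arrival values over d=0..5: [5, 5, 5, 3, 2, 1]
Each d has probability 1/6, so the pmf of τ is: f(1) = 1/6, f(2) = 1/6, f(3) = 1/6, f(5) = 1/2
Let p_n(j) = P(N_n = j), with p_0 = [1]. Condition on τ_1: p_n(0) = P(τ > n), and for j >= 1, p_n(j) = Σ_{k<=n} f(k)·p_{n−k}(j−1)
p_1 = [5/6, 1/6]  (j = 0..1)
p_2 = [2/3, 11/36, 1/36]  (j = 0..2)
p_3 = [1/2, 5/12, 17/216, 1/216]  (j = 0..3)
p_4 = [1/2, 1/3, 4/27, 23/1296, 1/1296]  (j = 0..4)
E[N_4] = Σ j·p_4(j) = 889/1296;  E[N_4²] = Σ j²·p_4(j) = 1423/1296
Var[N_4] = 1423/1296 − (889/1296)² = 1053887/1679616


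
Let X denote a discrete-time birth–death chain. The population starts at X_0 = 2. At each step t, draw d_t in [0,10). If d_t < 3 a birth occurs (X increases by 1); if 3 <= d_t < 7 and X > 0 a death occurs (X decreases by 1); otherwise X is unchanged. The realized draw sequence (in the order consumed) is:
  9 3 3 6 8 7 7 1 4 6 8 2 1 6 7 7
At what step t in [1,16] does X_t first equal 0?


t=0: X=2, d=9 → hold, X_1=2
t=1: X=2, d=3 → death, X_2=1
t=2: X=1, d=3 → death, X_3=0
t=3: X=0, d=6 → hold, X_4=0
t=4: X=0, d=8 → hold, X_5=0
t=5: X=0, d=7 → hold, X_6=0
t=6: X=0, d=7 → hold, X_7=0
t=7: X=0, d=1 → birth, X_8=1
t=8: X=1, d=4 → death, X_9=0
t=9: X=0, d=6 → hold, X_10=0
t=10: X=0, d=8 → hold, X_11=0
t=11: X=0, d=2 → birth, X_12=1
t=12: X=1, d=1 → birth, X_13=2
t=13: X=2, d=6 → death, X_14=1
t=14: X=1, d=7 → hold, X_15=1
t=15: X=1, d=7 → hold, X_16=1

3


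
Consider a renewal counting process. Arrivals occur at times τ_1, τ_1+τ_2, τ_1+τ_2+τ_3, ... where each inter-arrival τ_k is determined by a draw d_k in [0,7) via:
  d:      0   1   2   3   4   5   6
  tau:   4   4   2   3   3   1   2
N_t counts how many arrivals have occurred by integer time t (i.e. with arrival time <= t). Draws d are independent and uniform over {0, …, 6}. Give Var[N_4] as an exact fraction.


1422420/5764801

Inter-arrival values over d=0..6: [4, 4, 2, 3, 3, 1, 2]
Each d has probability 1/7, so the pmf of τ is: f(1) = 1/7, f(2) = 2/7, f(3) = 2/7, f(4) = 2/7
Let p_n(j) = P(N_n = j), with p_0 = [1]. Condition on τ_1: p_n(0) = P(τ > n), and for j >= 1, p_n(j) = Σ_{k<=n} f(k)·p_{n−k}(j−1)
p_1 = [6/7, 1/7]  (j = 0..1)
p_2 = [4/7, 20/49, 1/49]  (j = 0..2)
p_3 = [2/7, 30/49, 34/343, 1/343]  (j = 0..3)
p_4 = [0, 36/49, 12/49, 48/2401, 1/2401]  (j = 0..4)
E[N_4] = Σ j·p_4(j) = 3088/2401;  E[N_4²] = Σ j²·p_4(j) = 652/343
Var[N_4] = 652/343 − (3088/2401)² = 1422420/5764801


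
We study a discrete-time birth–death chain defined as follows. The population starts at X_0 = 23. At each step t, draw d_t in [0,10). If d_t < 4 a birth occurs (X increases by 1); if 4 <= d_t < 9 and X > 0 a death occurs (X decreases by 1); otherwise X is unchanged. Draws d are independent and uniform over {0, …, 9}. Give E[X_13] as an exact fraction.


X can drop by at most 1 per step and X_0 = 23 > T = 13, so X_t >= 23 − t >= 10 > 0 for every t <= 13: the floor at 0 (the 'and X > 0' condition) never binds. Hence X_13 = X_0 + Σ_{t<13} Y_t with i.i.d. increments Y_t = y(d_t) ∈ {+1, −1, 0}.
Outcome values over d=0..9: [1, 1, 1, 1, -1, -1, -1, -1, -1, 0]
Σy = -1, Σy² = 9, M = 10
μ = -1/10 = -1/10,  σ² = 9/10 − (-1/10)² = 89/100
E[X_13] = 23 + 13·(-1/10) = 217/10

217/10


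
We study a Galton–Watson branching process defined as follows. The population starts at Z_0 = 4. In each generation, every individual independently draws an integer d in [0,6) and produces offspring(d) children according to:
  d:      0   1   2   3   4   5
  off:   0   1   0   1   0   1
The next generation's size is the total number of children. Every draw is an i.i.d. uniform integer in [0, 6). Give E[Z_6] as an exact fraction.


1/16

Outcome values over d=0..5: [0, 1, 0, 1, 0, 1]
Σy = 3, Σy² = 3, M = 6
μ = 3/6 = 1/2,  σ² = 3/6 − (1/2)² = 1/4
E[Z_0] = 4
E[Z_1] = 1/2·E[Z_0] = 2
E[Z_2] = 1/2·E[Z_1] = 1
E[Z_3] = 1/2·E[Z_2] = 1/2
E[Z_4] = 1/2·E[Z_3] = 1/4
E[Z_5] = 1/2·E[Z_4] = 1/8
E[Z_6] = 1/2·E[Z_5] = 1/16


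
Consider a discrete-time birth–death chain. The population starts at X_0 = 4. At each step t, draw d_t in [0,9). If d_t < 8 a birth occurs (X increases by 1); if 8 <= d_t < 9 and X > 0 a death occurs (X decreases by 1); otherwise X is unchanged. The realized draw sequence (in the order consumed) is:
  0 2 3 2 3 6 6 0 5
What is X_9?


t=0: X=4, d=0 → birth, X_1=5
t=1: X=5, d=2 → birth, X_2=6
t=2: X=6, d=3 → birth, X_3=7
t=3: X=7, d=2 → birth, X_4=8
t=4: X=8, d=3 → birth, X_5=9
t=5: X=9, d=6 → birth, X_6=10
t=6: X=10, d=6 → birth, X_7=11
t=7: X=11, d=0 → birth, X_8=12
t=8: X=12, d=5 → birth, X_9=13

13


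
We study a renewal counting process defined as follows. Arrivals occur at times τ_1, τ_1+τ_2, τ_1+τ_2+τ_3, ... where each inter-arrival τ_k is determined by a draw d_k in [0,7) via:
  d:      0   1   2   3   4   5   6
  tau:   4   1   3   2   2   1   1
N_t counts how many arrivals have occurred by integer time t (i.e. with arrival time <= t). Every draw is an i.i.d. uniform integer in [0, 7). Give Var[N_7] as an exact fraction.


797307497474/678223072849

Inter-arrival values over d=0..6: [4, 1, 3, 2, 2, 1, 1]
Each d has probability 1/7, so the pmf of τ is: f(1) = 3/7, f(2) = 2/7, f(3) = 1/7, f(4) = 1/7
Let p_n(j) = P(N_n = j), with p_0 = [1]. Condition on τ_1: p_n(0) = P(τ > n), and for j >= 1, p_n(j) = Σ_{k<=n} f(k)·p_{n−k}(j−1)
p_1 = [4/7, 3/7]  (j = 0..1)
p_2 = [2/7, 26/49, 9/49]  (j = 0..2)
p_3 = [1/7, 3/7, 120/343, 27/343]  (j = 0..3)
p_4 = [0, 18/49, 136/343, 486/2401, 81/2401]  (j = 0..4)
p_5 = [0, 8/49, 143/343, 711/2401, 1836/16807, 243/16807]  (j = 0..5)
p_6 = [0, 3/49, 107/343, 884/2401, 3294/16807, 6642/117649, 729/117649]  (j = 0..6)
p_7 = [0, 1/49, 64/343, 863/2401, 4749/16807, 14121/117649, 23328/823543, 2187/823543]  (j = 0..7)
E[N_7] = Σ j·p_7(j) = 2792478/823543;  E[N_7²] = Σ j²·p_7(j) = 10436906/823543
Var[N_7] = 10436906/823543 − (2792478/823543)² = 797307497474/678223072849


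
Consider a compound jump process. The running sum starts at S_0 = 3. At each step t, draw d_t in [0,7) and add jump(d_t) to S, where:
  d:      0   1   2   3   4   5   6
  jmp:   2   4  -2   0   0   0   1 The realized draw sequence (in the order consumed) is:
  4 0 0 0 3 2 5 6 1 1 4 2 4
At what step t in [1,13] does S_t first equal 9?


4

t=0: S=3, d=4, jump=0, S_1=3
t=1: S=3, d=0, jump=2, S_2=5
t=2: S=5, d=0, jump=2, S_3=7
t=3: S=7, d=0, jump=2, S_4=9
t=4: S=9, d=3, jump=0, S_5=9
t=5: S=9, d=2, jump=-2, S_6=7
t=6: S=7, d=5, jump=0, S_7=7
t=7: S=7, d=6, jump=1, S_8=8
t=8: S=8, d=1, jump=4, S_9=12
t=9: S=12, d=1, jump=4, S_10=16
t=10: S=16, d=4, jump=0, S_11=16
t=11: S=16, d=2, jump=-2, S_12=14
t=12: S=14, d=4, jump=0, S_13=14


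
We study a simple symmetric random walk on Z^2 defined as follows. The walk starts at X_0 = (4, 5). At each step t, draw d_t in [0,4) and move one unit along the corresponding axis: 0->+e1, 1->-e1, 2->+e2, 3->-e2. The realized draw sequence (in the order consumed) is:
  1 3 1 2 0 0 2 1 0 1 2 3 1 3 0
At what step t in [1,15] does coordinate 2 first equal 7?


t=0: X=(4, 5), d=1 → -e1, X_1=(3, 5)
t=1: X=(3, 5), d=3 → -e2, X_2=(3, 4)
t=2: X=(3, 4), d=1 → -e1, X_3=(2, 4)
t=3: X=(2, 4), d=2 → +e2, X_4=(2, 5)
t=4: X=(2, 5), d=0 → +e1, X_5=(3, 5)
t=5: X=(3, 5), d=0 → +e1, X_6=(4, 5)
t=6: X=(4, 5), d=2 → +e2, X_7=(4, 6)
t=7: X=(4, 6), d=1 → -e1, X_8=(3, 6)
t=8: X=(3, 6), d=0 → +e1, X_9=(4, 6)
t=9: X=(4, 6), d=1 → -e1, X_10=(3, 6)
t=10: X=(3, 6), d=2 → +e2, X_11=(3, 7)
t=11: X=(3, 7), d=3 → -e2, X_12=(3, 6)
t=12: X=(3, 6), d=1 → -e1, X_13=(2, 6)
t=13: X=(2, 6), d=3 → -e2, X_14=(2, 5)
t=14: X=(2, 5), d=0 → +e1, X_15=(3, 5)

11


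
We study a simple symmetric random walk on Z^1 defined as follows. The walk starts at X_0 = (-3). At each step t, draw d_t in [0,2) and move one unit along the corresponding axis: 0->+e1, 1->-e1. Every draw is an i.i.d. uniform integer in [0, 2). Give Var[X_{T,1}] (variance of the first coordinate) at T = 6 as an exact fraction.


Outcome values over d=0..1: [1, -1]
Σy = 0, Σy² = 2, M = 2
μ = 0/2 = 0,  σ² = 2/2 − (0)² = 1
Independent increments: Var[X_6] = 6·σ² = 6·(1) = 6

6


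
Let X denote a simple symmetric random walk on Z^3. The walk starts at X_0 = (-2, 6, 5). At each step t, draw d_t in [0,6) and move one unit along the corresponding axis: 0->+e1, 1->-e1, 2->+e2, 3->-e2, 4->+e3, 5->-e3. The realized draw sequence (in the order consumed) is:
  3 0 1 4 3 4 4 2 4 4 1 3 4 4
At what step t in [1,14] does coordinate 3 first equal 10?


10

t=0: X=(-2, 6, 5), d=3 → -e2, X_1=(-2, 5, 5)
t=1: X=(-2, 5, 5), d=0 → +e1, X_2=(-1, 5, 5)
t=2: X=(-1, 5, 5), d=1 → -e1, X_3=(-2, 5, 5)
t=3: X=(-2, 5, 5), d=4 → +e3, X_4=(-2, 5, 6)
t=4: X=(-2, 5, 6), d=3 → -e2, X_5=(-2, 4, 6)
t=5: X=(-2, 4, 6), d=4 → +e3, X_6=(-2, 4, 7)
t=6: X=(-2, 4, 7), d=4 → +e3, X_7=(-2, 4, 8)
t=7: X=(-2, 4, 8), d=2 → +e2, X_8=(-2, 5, 8)
t=8: X=(-2, 5, 8), d=4 → +e3, X_9=(-2, 5, 9)
t=9: X=(-2, 5, 9), d=4 → +e3, X_10=(-2, 5, 10)
t=10: X=(-2, 5, 10), d=1 → -e1, X_11=(-3, 5, 10)
t=11: X=(-3, 5, 10), d=3 → -e2, X_12=(-3, 4, 10)
t=12: X=(-3, 4, 10), d=4 → +e3, X_13=(-3, 4, 11)
t=13: X=(-3, 4, 11), d=4 → +e3, X_14=(-3, 4, 12)


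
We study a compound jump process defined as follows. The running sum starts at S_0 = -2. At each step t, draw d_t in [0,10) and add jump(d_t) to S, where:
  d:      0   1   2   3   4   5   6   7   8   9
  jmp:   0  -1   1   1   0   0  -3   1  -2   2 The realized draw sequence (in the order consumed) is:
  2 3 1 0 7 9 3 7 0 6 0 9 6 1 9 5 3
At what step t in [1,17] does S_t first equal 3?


t=0: S=-2, d=2, jump=1, S_1=-1
t=1: S=-1, d=3, jump=1, S_2=0
t=2: S=0, d=1, jump=-1, S_3=-1
t=3: S=-1, d=0, jump=0, S_4=-1
t=4: S=-1, d=7, jump=1, S_5=0
t=5: S=0, d=9, jump=2, S_6=2
t=6: S=2, d=3, jump=1, S_7=3
t=7: S=3, d=7, jump=1, S_8=4
t=8: S=4, d=0, jump=0, S_9=4
t=9: S=4, d=6, jump=-3, S_10=1
t=10: S=1, d=0, jump=0, S_11=1
t=11: S=1, d=9, jump=2, S_12=3
t=12: S=3, d=6, jump=-3, S_13=0
t=13: S=0, d=1, jump=-1, S_14=-1
t=14: S=-1, d=9, jump=2, S_15=1
t=15: S=1, d=5, jump=0, S_16=1
t=16: S=1, d=3, jump=1, S_17=2

7


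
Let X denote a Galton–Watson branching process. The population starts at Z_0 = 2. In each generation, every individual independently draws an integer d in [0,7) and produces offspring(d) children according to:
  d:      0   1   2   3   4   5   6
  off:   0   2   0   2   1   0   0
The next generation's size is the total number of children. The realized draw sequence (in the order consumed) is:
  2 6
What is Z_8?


0

gen 0: Z_0=2, draws=[2, 6], offspring=[0, 0], Z_1=0
gen 1: Z_1=0, draws=[], offspring=[], Z_2=0
gen 2: Z_2=0, draws=[], offspring=[], Z_3=0
gen 3: Z_3=0, draws=[], offspring=[], Z_4=0
gen 4: Z_4=0, draws=[], offspring=[], Z_5=0
gen 5: Z_5=0, draws=[], offspring=[], Z_6=0
gen 6: Z_6=0, draws=[], offspring=[], Z_7=0
gen 7: Z_7=0, draws=[], offspring=[], Z_8=0


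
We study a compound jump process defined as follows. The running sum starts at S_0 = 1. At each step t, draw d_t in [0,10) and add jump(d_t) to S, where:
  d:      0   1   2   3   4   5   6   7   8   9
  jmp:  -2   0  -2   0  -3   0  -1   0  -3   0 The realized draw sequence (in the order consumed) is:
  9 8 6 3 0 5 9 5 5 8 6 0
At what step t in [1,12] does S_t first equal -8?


t=0: S=1, d=9, jump=0, S_1=1
t=1: S=1, d=8, jump=-3, S_2=-2
t=2: S=-2, d=6, jump=-1, S_3=-3
t=3: S=-3, d=3, jump=0, S_4=-3
t=4: S=-3, d=0, jump=-2, S_5=-5
t=5: S=-5, d=5, jump=0, S_6=-5
t=6: S=-5, d=9, jump=0, S_7=-5
t=7: S=-5, d=5, jump=0, S_8=-5
t=8: S=-5, d=5, jump=0, S_9=-5
t=9: S=-5, d=8, jump=-3, S_10=-8
t=10: S=-8, d=6, jump=-1, S_11=-9
t=11: S=-9, d=0, jump=-2, S_12=-11

10


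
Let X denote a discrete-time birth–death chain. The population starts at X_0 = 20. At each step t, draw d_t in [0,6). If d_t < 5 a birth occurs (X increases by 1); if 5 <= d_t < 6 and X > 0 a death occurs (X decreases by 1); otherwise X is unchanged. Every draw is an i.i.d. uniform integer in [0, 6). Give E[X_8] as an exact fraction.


X can drop by at most 1 per step and X_0 = 20 > T = 8, so X_t >= 20 − t >= 12 > 0 for every t <= 8: the floor at 0 (the 'and X > 0' condition) never binds. Hence X_8 = X_0 + Σ_{t<8} Y_t with i.i.d. increments Y_t = y(d_t) ∈ {+1, −1, 0}.
Outcome values over d=0..5: [1, 1, 1, 1, 1, -1]
Σy = 4, Σy² = 6, M = 6
μ = 4/6 = 2/3,  σ² = 6/6 − (2/3)² = 5/9
E[X_8] = 20 + 8·(2/3) = 76/3

76/3


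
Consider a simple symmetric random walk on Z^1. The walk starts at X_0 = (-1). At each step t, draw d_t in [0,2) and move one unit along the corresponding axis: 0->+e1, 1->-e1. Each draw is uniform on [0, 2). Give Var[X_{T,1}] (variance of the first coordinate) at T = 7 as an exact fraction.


7

Outcome values over d=0..1: [1, -1]
Σy = 0, Σy² = 2, M = 2
μ = 0/2 = 0,  σ² = 2/2 − (0)² = 1
Independent increments: Var[X_7] = 7·σ² = 7·(1) = 7


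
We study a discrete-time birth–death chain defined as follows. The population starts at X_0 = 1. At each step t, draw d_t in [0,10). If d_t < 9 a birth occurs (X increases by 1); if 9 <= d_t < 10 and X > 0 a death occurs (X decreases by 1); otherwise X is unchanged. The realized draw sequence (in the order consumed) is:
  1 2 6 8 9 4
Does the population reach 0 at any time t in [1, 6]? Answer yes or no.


no

t=0: X=1, d=1 → birth, X_1=2
t=1: X=2, d=2 → birth, X_2=3
t=2: X=3, d=6 → birth, X_3=4
t=3: X=4, d=8 → birth, X_4=5
t=4: X=5, d=9 → death, X_5=4
t=5: X=4, d=4 → birth, X_6=5


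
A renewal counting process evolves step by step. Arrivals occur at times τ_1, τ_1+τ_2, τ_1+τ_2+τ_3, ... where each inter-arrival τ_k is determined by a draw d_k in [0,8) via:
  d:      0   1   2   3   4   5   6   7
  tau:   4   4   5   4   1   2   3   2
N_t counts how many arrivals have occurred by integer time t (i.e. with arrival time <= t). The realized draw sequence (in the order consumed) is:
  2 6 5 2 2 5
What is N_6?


draw d_1=2: τ_1=5, arrival time A_1=5
draw d_2=6: τ_2=3, arrival time A_2=8
draw d_3=5: τ_3=2, arrival time A_3=10
draw d_4=2: τ_4=5, arrival time A_4=15
draw d_5=2: τ_5=5, arrival time A_5=20
draw d_6=5: τ_6=2, arrival time A_6=22
N_t over t=0..6: 0:0 1:0 2:0 3:0 4:0 5:1 6:1

1
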